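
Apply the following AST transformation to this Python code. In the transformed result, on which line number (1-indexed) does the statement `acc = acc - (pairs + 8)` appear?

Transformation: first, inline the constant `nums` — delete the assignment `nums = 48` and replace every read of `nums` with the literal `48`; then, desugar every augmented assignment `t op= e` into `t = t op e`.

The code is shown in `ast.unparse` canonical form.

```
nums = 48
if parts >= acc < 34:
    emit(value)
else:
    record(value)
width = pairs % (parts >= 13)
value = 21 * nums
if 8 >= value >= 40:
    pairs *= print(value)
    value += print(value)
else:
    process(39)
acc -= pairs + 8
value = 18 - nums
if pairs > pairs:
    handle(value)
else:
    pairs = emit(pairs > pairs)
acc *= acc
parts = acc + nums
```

12

Transformed code:
if parts >= acc < 34:
    emit(value)
else:
    record(value)
width = pairs % (parts >= 13)
value = 21 * 48
if 8 >= value >= 40:
    pairs = pairs * print(value)
    value = value + print(value)
else:
    process(39)
acc = acc - (pairs + 8)
value = 18 - 48
if pairs > pairs:
    handle(value)
else:
    pairs = emit(pairs > pairs)
acc = acc * acc
parts = acc + 48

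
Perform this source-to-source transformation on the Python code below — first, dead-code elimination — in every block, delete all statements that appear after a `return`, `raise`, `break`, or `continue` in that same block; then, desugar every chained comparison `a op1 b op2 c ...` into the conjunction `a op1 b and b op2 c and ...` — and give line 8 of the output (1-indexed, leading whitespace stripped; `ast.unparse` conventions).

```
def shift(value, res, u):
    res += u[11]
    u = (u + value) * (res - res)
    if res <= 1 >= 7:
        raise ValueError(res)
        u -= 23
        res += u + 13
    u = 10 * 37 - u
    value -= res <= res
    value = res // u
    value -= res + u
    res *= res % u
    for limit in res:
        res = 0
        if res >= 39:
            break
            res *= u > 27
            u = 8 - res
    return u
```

value = res // u

Transformed code:
def shift(value, res, u):
    res += u[11]
    u = (u + value) * (res - res)
    if res <= 1 and 1 >= 7:
        raise ValueError(res)
    u = 10 * 37 - u
    value -= res <= res
    value = res // u
    value -= res + u
    res *= res % u
    for limit in res:
        res = 0
        if res >= 39:
            break
    return u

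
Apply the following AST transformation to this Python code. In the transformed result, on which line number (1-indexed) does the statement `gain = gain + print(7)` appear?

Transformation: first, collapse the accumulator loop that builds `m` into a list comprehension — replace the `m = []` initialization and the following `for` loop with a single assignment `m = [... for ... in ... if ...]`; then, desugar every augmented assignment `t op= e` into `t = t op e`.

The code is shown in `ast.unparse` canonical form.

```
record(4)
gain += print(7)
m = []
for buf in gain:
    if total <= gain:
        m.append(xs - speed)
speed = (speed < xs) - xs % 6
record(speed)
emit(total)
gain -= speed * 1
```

Transformed code:
record(4)
gain = gain + print(7)
m = [xs - speed for buf in gain if total <= gain]
speed = (speed < xs) - xs % 6
record(speed)
emit(total)
gain = gain - speed * 1

2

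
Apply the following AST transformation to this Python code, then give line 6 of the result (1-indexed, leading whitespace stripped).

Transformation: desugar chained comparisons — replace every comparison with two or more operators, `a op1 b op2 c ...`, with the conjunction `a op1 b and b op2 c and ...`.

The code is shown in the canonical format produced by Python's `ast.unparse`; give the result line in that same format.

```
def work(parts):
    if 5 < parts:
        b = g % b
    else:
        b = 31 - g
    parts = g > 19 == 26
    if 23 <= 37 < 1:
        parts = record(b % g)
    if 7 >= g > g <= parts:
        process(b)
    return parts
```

Transformed code:
def work(parts):
    if 5 < parts:
        b = g % b
    else:
        b = 31 - g
    parts = g > 19 and 19 == 26
    if 23 <= 37 and 37 < 1:
        parts = record(b % g)
    if 7 >= g and g > g and (g <= parts):
        process(b)
    return parts

parts = g > 19 and 19 == 26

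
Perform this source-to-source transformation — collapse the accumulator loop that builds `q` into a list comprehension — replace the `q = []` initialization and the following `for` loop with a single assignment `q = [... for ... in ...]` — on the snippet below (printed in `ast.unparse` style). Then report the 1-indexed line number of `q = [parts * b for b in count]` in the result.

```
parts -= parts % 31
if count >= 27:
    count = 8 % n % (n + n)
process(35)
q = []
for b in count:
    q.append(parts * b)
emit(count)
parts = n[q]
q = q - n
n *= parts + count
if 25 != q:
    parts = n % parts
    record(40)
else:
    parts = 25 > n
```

5

Transformed code:
parts -= parts % 31
if count >= 27:
    count = 8 % n % (n + n)
process(35)
q = [parts * b for b in count]
emit(count)
parts = n[q]
q = q - n
n *= parts + count
if 25 != q:
    parts = n % parts
    record(40)
else:
    parts = 25 > n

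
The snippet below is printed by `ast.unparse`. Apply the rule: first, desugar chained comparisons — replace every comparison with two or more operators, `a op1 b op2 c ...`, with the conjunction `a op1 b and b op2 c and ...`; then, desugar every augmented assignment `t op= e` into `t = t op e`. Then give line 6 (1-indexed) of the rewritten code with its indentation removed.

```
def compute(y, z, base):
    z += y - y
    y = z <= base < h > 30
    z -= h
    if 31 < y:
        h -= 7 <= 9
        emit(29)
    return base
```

Transformed code:
def compute(y, z, base):
    z = z + (y - y)
    y = z <= base and base < h and (h > 30)
    z = z - h
    if 31 < y:
        h = h - (7 <= 9)
        emit(29)
    return base

h = h - (7 <= 9)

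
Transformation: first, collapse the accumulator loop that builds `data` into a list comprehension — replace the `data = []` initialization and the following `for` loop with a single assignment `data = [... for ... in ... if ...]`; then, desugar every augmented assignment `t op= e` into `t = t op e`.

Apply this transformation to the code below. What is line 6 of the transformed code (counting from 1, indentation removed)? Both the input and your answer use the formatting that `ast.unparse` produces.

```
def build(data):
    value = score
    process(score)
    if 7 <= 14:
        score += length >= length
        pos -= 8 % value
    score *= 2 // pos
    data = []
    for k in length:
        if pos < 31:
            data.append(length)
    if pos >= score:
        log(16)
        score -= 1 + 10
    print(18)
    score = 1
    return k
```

Transformed code:
def build(data):
    value = score
    process(score)
    if 7 <= 14:
        score = score + (length >= length)
        pos = pos - 8 % value
    score = score * (2 // pos)
    data = [length for k in length if pos < 31]
    if pos >= score:
        log(16)
        score = score - (1 + 10)
    print(18)
    score = 1
    return k

pos = pos - 8 % value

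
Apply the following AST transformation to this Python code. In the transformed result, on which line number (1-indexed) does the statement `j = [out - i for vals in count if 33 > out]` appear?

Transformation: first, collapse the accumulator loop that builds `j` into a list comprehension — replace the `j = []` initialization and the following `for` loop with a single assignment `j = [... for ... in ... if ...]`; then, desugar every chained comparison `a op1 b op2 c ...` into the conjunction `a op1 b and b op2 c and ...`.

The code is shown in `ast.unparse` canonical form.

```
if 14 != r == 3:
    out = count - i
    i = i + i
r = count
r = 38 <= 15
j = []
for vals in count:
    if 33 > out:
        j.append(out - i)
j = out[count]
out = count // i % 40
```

Transformed code:
if 14 != r and r == 3:
    out = count - i
    i = i + i
r = count
r = 38 <= 15
j = [out - i for vals in count if 33 > out]
j = out[count]
out = count // i % 40

6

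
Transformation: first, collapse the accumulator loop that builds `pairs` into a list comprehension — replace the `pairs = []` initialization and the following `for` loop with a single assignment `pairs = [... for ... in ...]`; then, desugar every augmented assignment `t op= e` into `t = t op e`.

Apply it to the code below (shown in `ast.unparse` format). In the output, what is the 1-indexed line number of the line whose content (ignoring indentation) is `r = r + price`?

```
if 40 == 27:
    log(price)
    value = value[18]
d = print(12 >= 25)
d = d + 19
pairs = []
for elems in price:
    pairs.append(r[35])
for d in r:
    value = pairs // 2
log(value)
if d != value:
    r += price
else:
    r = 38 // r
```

Transformed code:
if 40 == 27:
    log(price)
    value = value[18]
d = print(12 >= 25)
d = d + 19
pairs = [r[35] for elems in price]
for d in r:
    value = pairs // 2
log(value)
if d != value:
    r = r + price
else:
    r = 38 // r

11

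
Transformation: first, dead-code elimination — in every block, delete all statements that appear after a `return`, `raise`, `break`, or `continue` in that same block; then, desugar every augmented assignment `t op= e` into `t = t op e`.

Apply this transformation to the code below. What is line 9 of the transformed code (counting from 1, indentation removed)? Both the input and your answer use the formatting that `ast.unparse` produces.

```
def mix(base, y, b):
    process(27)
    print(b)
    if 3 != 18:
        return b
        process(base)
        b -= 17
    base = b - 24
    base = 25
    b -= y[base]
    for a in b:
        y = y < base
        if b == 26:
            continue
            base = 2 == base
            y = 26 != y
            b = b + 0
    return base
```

for a in b:

Transformed code:
def mix(base, y, b):
    process(27)
    print(b)
    if 3 != 18:
        return b
    base = b - 24
    base = 25
    b = b - y[base]
    for a in b:
        y = y < base
        if b == 26:
            continue
    return base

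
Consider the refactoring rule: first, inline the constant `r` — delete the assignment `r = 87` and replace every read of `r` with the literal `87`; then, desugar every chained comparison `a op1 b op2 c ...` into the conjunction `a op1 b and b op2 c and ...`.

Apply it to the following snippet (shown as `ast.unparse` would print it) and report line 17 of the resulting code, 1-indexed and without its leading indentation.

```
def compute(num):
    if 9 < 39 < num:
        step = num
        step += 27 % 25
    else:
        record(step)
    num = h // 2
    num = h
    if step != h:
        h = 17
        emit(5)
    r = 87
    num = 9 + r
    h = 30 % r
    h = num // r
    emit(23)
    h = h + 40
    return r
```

return 87

Transformed code:
def compute(num):
    if 9 < 39 and 39 < num:
        step = num
        step += 27 % 25
    else:
        record(step)
    num = h // 2
    num = h
    if step != h:
        h = 17
        emit(5)
    num = 9 + 87
    h = 30 % 87
    h = num // 87
    emit(23)
    h = h + 40
    return 87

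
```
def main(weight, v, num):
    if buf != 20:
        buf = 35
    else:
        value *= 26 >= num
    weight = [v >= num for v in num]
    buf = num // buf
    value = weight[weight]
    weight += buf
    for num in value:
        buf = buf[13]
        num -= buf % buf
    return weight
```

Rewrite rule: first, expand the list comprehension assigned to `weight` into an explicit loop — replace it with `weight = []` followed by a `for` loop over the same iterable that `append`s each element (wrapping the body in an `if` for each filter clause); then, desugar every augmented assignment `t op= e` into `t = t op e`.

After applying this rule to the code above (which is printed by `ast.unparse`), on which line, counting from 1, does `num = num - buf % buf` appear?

Transformed code:
def main(weight, v, num):
    if buf != 20:
        buf = 35
    else:
        value = value * (26 >= num)
    weight = []
    for v in num:
        weight.append(v >= num)
    buf = num // buf
    value = weight[weight]
    weight = weight + buf
    for num in value:
        buf = buf[13]
        num = num - buf % buf
    return weight

14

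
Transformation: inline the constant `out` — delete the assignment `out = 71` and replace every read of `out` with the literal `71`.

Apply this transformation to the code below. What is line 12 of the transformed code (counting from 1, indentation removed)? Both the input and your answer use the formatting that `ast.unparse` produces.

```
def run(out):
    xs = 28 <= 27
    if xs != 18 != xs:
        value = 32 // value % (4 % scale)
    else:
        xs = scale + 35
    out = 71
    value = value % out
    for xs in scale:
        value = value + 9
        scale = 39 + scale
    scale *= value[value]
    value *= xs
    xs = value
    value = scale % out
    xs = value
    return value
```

Transformed code:
def run(out):
    xs = 28 <= 27
    if xs != 18 != xs:
        value = 32 // value % (4 % scale)
    else:
        xs = scale + 35
    value = value % 71
    for xs in scale:
        value = value + 9
        scale = 39 + scale
    scale *= value[value]
    value *= xs
    xs = value
    value = scale % 71
    xs = value
    return value

value *= xs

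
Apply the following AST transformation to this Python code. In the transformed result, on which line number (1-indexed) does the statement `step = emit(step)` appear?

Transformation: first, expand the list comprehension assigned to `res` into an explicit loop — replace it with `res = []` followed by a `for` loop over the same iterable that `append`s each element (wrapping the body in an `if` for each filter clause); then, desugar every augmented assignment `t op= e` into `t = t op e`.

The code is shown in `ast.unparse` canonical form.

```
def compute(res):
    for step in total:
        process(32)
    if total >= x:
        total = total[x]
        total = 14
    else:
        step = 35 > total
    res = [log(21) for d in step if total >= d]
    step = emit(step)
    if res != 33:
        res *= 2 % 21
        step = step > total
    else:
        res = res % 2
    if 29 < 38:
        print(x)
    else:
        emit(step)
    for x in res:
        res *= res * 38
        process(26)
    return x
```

13

Transformed code:
def compute(res):
    for step in total:
        process(32)
    if total >= x:
        total = total[x]
        total = 14
    else:
        step = 35 > total
    res = []
    for d in step:
        if total >= d:
            res.append(log(21))
    step = emit(step)
    if res != 33:
        res = res * (2 % 21)
        step = step > total
    else:
        res = res % 2
    if 29 < 38:
        print(x)
    else:
        emit(step)
    for x in res:
        res = res * (res * 38)
        process(26)
    return x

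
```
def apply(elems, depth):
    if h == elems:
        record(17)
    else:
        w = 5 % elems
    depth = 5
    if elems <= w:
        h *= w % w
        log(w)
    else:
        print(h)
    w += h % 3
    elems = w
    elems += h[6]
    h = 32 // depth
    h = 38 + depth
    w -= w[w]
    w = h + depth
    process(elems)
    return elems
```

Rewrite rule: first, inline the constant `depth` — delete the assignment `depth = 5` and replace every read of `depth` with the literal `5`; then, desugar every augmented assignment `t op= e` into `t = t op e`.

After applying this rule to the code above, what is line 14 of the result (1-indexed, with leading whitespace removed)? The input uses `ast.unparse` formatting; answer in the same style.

Transformed code:
def apply(elems, depth):
    if h == elems:
        record(17)
    else:
        w = 5 % elems
    if elems <= w:
        h = h * (w % w)
        log(w)
    else:
        print(h)
    w = w + h % 3
    elems = w
    elems = elems + h[6]
    h = 32 // 5
    h = 38 + 5
    w = w - w[w]
    w = h + 5
    process(elems)
    return elems

h = 32 // 5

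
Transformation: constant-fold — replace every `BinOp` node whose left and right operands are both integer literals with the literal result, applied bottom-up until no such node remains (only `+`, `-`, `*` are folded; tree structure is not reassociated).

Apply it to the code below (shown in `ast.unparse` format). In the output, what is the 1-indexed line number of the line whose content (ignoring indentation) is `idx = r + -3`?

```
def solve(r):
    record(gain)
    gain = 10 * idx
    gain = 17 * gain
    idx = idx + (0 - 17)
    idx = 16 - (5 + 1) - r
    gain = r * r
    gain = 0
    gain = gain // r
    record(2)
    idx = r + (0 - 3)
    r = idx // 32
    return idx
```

Transformed code:
def solve(r):
    record(gain)
    gain = 10 * idx
    gain = 17 * gain
    idx = idx + -17
    idx = 10 - r
    gain = r * r
    gain = 0
    gain = gain // r
    record(2)
    idx = r + -3
    r = idx // 32
    return idx

11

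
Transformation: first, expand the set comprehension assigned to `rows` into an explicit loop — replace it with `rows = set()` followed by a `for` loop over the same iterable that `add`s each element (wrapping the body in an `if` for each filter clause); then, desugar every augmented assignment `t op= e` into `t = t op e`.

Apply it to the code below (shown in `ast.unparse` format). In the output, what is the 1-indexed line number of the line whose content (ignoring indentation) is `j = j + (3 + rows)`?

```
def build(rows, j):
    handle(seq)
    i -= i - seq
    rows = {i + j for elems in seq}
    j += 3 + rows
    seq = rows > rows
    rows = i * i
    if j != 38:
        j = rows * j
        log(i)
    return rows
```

7

Transformed code:
def build(rows, j):
    handle(seq)
    i = i - (i - seq)
    rows = set()
    for elems in seq:
        rows.add(i + j)
    j = j + (3 + rows)
    seq = rows > rows
    rows = i * i
    if j != 38:
        j = rows * j
        log(i)
    return rows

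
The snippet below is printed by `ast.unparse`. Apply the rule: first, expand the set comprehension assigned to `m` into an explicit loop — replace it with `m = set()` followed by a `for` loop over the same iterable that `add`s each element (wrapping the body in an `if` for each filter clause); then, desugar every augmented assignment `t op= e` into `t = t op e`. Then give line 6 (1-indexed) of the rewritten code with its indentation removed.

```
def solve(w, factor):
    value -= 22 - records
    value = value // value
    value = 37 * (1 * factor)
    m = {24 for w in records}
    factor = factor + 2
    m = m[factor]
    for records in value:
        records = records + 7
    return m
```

Transformed code:
def solve(w, factor):
    value = value - (22 - records)
    value = value // value
    value = 37 * (1 * factor)
    m = set()
    for w in records:
        m.add(24)
    factor = factor + 2
    m = m[factor]
    for records in value:
        records = records + 7
    return m

for w in records:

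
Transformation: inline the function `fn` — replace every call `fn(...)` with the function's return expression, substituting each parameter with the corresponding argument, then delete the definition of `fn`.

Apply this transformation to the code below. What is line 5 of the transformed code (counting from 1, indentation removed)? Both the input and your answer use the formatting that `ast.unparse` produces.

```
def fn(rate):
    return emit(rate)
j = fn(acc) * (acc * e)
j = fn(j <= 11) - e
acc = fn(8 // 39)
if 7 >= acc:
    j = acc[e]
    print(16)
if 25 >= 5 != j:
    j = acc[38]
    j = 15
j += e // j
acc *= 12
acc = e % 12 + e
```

j = acc[e]

Transformed code:
j = emit(acc) * (acc * e)
j = emit(j <= 11) - e
acc = emit(8 // 39)
if 7 >= acc:
    j = acc[e]
    print(16)
if 25 >= 5 != j:
    j = acc[38]
    j = 15
j += e // j
acc *= 12
acc = e % 12 + e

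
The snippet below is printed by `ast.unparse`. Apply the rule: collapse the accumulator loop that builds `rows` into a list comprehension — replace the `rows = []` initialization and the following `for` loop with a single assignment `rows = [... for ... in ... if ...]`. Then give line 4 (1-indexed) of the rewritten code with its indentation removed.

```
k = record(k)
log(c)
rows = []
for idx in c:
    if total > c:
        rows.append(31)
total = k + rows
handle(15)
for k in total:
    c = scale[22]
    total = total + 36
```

total = k + rows

Transformed code:
k = record(k)
log(c)
rows = [31 for idx in c if total > c]
total = k + rows
handle(15)
for k in total:
    c = scale[22]
    total = total + 36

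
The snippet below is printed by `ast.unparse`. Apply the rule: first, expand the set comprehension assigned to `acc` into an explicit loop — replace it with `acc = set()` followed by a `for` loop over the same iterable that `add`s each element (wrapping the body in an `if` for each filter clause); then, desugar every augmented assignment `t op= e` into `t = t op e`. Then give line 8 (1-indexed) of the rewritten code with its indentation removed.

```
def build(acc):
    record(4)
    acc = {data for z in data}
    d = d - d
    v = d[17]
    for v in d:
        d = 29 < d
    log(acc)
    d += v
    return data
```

Transformed code:
def build(acc):
    record(4)
    acc = set()
    for z in data:
        acc.add(data)
    d = d - d
    v = d[17]
    for v in d:
        d = 29 < d
    log(acc)
    d = d + v
    return data

for v in d:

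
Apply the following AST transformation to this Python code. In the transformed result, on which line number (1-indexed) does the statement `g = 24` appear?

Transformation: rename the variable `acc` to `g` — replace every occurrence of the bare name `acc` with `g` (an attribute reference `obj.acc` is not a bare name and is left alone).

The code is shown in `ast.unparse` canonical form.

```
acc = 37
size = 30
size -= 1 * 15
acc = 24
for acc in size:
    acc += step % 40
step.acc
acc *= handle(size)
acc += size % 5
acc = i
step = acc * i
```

4

Transformed code:
g = 37
size = 30
size -= 1 * 15
g = 24
for g in size:
    g += step % 40
step.acc
g *= handle(size)
g += size % 5
g = i
step = g * i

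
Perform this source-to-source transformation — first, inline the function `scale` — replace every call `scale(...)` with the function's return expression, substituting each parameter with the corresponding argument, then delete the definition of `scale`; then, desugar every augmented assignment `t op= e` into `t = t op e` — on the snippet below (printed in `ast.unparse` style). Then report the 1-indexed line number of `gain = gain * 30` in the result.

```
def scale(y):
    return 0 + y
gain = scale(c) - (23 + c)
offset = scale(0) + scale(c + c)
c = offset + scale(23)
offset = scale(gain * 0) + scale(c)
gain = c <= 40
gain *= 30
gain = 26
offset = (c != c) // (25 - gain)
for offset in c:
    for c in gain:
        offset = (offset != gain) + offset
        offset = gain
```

6

Transformed code:
gain = 0 + c - (23 + c)
offset = 0 + 0 + (0 + (c + c))
c = offset + (0 + 23)
offset = 0 + gain * 0 + (0 + c)
gain = c <= 40
gain = gain * 30
gain = 26
offset = (c != c) // (25 - gain)
for offset in c:
    for c in gain:
        offset = (offset != gain) + offset
        offset = gain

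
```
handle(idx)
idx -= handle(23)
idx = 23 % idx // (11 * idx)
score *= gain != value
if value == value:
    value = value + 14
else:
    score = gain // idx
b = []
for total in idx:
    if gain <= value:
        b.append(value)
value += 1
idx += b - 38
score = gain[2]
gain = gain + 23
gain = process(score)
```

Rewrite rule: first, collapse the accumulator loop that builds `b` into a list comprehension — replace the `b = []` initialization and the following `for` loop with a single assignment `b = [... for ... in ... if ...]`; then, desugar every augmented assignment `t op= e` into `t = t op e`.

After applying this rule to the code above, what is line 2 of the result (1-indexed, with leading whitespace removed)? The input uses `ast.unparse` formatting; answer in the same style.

Transformed code:
handle(idx)
idx = idx - handle(23)
idx = 23 % idx // (11 * idx)
score = score * (gain != value)
if value == value:
    value = value + 14
else:
    score = gain // idx
b = [value for total in idx if gain <= value]
value = value + 1
idx = idx + (b - 38)
score = gain[2]
gain = gain + 23
gain = process(score)

idx = idx - handle(23)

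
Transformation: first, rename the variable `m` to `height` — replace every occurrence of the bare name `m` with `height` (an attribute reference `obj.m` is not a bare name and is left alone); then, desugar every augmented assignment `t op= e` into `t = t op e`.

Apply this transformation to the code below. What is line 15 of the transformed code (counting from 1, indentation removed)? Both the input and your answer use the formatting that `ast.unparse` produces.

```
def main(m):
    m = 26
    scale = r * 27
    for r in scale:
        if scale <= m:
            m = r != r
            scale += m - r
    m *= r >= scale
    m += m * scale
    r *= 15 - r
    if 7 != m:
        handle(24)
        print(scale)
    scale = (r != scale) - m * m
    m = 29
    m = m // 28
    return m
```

height = 29

Transformed code:
def main(height):
    height = 26
    scale = r * 27
    for r in scale:
        if scale <= height:
            height = r != r
            scale = scale + (height - r)
    height = height * (r >= scale)
    height = height + height * scale
    r = r * (15 - r)
    if 7 != height:
        handle(24)
        print(scale)
    scale = (r != scale) - height * height
    height = 29
    height = height // 28
    return height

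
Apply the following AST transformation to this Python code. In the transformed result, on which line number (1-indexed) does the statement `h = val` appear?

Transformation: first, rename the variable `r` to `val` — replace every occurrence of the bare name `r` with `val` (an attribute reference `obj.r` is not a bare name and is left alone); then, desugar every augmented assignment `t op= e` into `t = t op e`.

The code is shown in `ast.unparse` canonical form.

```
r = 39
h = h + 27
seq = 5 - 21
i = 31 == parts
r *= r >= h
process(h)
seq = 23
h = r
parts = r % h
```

8

Transformed code:
val = 39
h = h + 27
seq = 5 - 21
i = 31 == parts
val = val * (val >= h)
process(h)
seq = 23
h = val
parts = val % h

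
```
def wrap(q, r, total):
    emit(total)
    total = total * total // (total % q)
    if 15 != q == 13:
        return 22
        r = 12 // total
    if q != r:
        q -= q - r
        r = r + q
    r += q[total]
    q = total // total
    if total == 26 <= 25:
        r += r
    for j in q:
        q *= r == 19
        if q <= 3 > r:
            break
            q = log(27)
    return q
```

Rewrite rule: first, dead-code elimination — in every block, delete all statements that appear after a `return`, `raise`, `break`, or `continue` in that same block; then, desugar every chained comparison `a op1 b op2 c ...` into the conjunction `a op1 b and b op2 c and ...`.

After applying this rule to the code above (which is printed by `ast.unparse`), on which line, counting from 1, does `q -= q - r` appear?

Transformed code:
def wrap(q, r, total):
    emit(total)
    total = total * total // (total % q)
    if 15 != q and q == 13:
        return 22
    if q != r:
        q -= q - r
        r = r + q
    r += q[total]
    q = total // total
    if total == 26 and 26 <= 25:
        r += r
    for j in q:
        q *= r == 19
        if q <= 3 and 3 > r:
            break
    return q

7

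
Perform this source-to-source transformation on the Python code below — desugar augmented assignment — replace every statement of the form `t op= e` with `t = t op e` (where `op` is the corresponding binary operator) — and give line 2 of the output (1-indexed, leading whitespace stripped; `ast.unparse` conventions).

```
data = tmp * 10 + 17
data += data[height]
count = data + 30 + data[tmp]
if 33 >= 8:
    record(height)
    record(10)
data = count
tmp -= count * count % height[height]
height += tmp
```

Transformed code:
data = tmp * 10 + 17
data = data + data[height]
count = data + 30 + data[tmp]
if 33 >= 8:
    record(height)
    record(10)
data = count
tmp = tmp - count * count % height[height]
height = height + tmp

data = data + data[height]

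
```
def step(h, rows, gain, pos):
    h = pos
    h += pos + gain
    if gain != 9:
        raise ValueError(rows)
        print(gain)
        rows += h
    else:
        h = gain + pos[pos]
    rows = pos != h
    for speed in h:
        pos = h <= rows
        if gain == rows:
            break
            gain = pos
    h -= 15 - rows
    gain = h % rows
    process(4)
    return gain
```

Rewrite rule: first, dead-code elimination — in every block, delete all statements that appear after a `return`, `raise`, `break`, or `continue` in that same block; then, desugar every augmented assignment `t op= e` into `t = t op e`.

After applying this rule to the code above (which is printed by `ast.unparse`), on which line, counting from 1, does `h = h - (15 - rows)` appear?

Transformed code:
def step(h, rows, gain, pos):
    h = pos
    h = h + (pos + gain)
    if gain != 9:
        raise ValueError(rows)
    else:
        h = gain + pos[pos]
    rows = pos != h
    for speed in h:
        pos = h <= rows
        if gain == rows:
            break
    h = h - (15 - rows)
    gain = h % rows
    process(4)
    return gain

13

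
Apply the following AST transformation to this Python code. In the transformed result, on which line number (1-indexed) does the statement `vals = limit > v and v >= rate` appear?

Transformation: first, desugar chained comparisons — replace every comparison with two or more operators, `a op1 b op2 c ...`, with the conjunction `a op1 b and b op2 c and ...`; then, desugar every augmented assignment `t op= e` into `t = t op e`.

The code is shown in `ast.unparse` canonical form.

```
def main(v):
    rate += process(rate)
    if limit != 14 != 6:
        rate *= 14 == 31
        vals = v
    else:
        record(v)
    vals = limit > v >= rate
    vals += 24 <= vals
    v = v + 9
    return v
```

Transformed code:
def main(v):
    rate = rate + process(rate)
    if limit != 14 and 14 != 6:
        rate = rate * (14 == 31)
        vals = v
    else:
        record(v)
    vals = limit > v and v >= rate
    vals = vals + (24 <= vals)
    v = v + 9
    return v

8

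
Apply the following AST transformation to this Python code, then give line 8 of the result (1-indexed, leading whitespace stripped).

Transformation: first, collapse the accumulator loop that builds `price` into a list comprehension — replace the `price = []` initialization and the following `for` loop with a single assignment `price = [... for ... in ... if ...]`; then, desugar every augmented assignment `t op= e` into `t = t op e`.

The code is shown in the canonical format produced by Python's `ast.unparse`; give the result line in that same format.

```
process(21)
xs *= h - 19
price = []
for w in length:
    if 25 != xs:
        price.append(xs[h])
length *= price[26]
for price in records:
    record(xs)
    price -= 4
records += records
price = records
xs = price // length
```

Transformed code:
process(21)
xs = xs * (h - 19)
price = [xs[h] for w in length if 25 != xs]
length = length * price[26]
for price in records:
    record(xs)
    price = price - 4
records = records + records
price = records
xs = price // length

records = records + records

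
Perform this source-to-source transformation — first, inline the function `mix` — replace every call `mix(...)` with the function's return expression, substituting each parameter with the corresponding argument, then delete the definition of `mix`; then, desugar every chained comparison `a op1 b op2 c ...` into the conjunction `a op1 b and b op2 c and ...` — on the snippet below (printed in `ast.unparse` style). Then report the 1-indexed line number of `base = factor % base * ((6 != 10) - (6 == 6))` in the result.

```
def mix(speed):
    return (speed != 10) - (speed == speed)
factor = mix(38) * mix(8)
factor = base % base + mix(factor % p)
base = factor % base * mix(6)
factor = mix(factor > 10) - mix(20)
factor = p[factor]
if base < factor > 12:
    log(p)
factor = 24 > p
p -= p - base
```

3

Transformed code:
factor = ((38 != 10) - (38 == 38)) * ((8 != 10) - (8 == 8))
factor = base % base + ((factor % p != 10) - (factor % p == factor % p))
base = factor % base * ((6 != 10) - (6 == 6))
factor = ((factor > 10) != 10) - ((factor > 10) == (factor > 10)) - ((20 != 10) - (20 == 20))
factor = p[factor]
if base < factor and factor > 12:
    log(p)
factor = 24 > p
p -= p - base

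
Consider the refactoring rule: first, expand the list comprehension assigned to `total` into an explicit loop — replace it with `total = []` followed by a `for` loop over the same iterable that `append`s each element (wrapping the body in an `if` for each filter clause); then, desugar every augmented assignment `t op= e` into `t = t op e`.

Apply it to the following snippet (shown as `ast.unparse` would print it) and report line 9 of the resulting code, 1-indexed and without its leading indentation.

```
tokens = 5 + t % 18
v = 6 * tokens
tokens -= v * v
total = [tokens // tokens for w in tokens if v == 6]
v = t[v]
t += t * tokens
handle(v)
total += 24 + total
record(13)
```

t = t + t * tokens

Transformed code:
tokens = 5 + t % 18
v = 6 * tokens
tokens = tokens - v * v
total = []
for w in tokens:
    if v == 6:
        total.append(tokens // tokens)
v = t[v]
t = t + t * tokens
handle(v)
total = total + (24 + total)
record(13)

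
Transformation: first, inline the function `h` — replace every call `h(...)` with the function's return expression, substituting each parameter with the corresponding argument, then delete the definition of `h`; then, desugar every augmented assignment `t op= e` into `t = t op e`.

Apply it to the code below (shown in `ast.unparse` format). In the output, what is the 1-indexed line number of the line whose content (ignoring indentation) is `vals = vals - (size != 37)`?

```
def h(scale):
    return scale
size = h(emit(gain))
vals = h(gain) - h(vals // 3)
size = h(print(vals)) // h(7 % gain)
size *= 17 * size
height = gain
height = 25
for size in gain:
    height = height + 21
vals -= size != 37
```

9

Transformed code:
size = emit(gain)
vals = gain - vals // 3
size = print(vals) // (7 % gain)
size = size * (17 * size)
height = gain
height = 25
for size in gain:
    height = height + 21
vals = vals - (size != 37)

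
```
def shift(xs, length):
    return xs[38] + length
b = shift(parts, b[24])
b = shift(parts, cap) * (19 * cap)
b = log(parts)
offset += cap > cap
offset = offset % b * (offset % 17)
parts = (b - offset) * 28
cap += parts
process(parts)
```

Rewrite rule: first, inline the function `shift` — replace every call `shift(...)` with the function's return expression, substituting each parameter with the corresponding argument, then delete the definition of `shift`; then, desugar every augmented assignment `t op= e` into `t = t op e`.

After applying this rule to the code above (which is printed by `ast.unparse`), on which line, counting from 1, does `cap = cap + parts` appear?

Transformed code:
b = parts[38] + b[24]
b = (parts[38] + cap) * (19 * cap)
b = log(parts)
offset = offset + (cap > cap)
offset = offset % b * (offset % 17)
parts = (b - offset) * 28
cap = cap + parts
process(parts)

7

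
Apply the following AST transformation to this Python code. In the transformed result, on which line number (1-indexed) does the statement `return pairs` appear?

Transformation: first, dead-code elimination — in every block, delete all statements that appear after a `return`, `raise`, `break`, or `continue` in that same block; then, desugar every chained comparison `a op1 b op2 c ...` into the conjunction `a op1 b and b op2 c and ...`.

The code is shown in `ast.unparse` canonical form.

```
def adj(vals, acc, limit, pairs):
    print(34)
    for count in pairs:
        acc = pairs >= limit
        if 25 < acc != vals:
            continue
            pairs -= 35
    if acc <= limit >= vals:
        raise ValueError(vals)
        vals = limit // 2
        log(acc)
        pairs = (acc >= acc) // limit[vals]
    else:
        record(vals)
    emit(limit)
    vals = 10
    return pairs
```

Transformed code:
def adj(vals, acc, limit, pairs):
    print(34)
    for count in pairs:
        acc = pairs >= limit
        if 25 < acc and acc != vals:
            continue
    if acc <= limit and limit >= vals:
        raise ValueError(vals)
    else:
        record(vals)
    emit(limit)
    vals = 10
    return pairs

13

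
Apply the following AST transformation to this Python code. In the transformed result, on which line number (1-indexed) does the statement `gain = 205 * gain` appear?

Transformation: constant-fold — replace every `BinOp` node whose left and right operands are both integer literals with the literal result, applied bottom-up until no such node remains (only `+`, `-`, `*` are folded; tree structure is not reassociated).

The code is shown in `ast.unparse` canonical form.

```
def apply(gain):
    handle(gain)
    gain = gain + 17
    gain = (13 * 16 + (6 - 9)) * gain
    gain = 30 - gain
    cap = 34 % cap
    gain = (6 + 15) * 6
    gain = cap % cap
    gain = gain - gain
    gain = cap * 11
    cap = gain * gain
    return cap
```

4

Transformed code:
def apply(gain):
    handle(gain)
    gain = gain + 17
    gain = 205 * gain
    gain = 30 - gain
    cap = 34 % cap
    gain = 126
    gain = cap % cap
    gain = gain - gain
    gain = cap * 11
    cap = gain * gain
    return cap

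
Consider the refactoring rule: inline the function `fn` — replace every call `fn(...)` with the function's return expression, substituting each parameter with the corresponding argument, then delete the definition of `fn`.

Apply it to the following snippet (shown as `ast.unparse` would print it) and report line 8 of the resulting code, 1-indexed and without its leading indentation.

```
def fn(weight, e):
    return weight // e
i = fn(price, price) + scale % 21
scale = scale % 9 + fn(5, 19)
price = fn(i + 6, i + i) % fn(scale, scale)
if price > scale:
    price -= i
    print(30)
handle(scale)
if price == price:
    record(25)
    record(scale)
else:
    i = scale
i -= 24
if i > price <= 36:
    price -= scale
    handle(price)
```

if price == price:

Transformed code:
i = price // price + scale % 21
scale = scale % 9 + 5 // 19
price = (i + 6) // (i + i) % (scale // scale)
if price > scale:
    price -= i
    print(30)
handle(scale)
if price == price:
    record(25)
    record(scale)
else:
    i = scale
i -= 24
if i > price <= 36:
    price -= scale
    handle(price)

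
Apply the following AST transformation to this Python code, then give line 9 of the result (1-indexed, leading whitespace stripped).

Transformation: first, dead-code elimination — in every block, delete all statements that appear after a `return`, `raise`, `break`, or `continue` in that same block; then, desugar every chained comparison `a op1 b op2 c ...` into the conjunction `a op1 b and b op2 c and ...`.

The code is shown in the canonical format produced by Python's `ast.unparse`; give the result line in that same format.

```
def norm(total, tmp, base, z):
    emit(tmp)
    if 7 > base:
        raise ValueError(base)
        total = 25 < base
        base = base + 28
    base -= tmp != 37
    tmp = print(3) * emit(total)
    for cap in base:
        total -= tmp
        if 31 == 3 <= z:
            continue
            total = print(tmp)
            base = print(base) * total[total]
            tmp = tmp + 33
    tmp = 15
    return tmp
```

if 31 == 3 and 3 <= z:

Transformed code:
def norm(total, tmp, base, z):
    emit(tmp)
    if 7 > base:
        raise ValueError(base)
    base -= tmp != 37
    tmp = print(3) * emit(total)
    for cap in base:
        total -= tmp
        if 31 == 3 and 3 <= z:
            continue
    tmp = 15
    return tmp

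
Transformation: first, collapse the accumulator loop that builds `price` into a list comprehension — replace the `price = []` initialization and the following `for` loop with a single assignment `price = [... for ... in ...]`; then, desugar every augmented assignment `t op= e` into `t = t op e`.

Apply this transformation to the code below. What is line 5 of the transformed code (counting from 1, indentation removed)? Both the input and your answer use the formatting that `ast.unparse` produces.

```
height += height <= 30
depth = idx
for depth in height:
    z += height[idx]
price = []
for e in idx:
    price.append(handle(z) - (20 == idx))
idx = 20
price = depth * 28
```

Transformed code:
height = height + (height <= 30)
depth = idx
for depth in height:
    z = z + height[idx]
price = [handle(z) - (20 == idx) for e in idx]
idx = 20
price = depth * 28

price = [handle(z) - (20 == idx) for e in idx]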